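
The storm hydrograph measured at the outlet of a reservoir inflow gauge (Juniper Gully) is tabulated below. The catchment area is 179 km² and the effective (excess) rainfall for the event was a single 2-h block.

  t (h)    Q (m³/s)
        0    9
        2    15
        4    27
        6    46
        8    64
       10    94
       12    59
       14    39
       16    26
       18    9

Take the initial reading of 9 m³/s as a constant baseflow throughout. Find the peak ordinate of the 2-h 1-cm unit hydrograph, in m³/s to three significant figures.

Direct runoff: 0.0, 6.0, 18.0, 37.0, 55.0, 85.0, 50.0, 30.0, 17.0, 0.0 m³/s; ΣQ_DR = 298.0 m³/s, peak = 85.0 m³/s.
Runoff depth d = ΣQ_DR·Δt / A = 298.0 × 7200 / (179 km²) = 11.99 mm.
The 1-cm UH is the DRH scaled by (10 mm)/d, so U_p = 85.0 × 10/11.99 = 70.9 m³/s.

U_p ≈ 70.9 m³/s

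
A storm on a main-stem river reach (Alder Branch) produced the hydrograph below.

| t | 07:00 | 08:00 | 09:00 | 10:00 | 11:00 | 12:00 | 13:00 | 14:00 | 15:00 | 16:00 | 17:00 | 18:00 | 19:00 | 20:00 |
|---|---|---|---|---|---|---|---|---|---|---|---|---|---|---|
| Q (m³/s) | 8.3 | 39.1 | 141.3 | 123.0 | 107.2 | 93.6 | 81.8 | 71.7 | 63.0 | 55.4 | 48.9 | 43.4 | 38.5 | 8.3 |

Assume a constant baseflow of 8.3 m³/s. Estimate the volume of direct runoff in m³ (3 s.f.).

V ≈ 2.91 × 10^6 m³

Direct-runoff ordinates (Q − Q_b): 0.0, 30.8, 133.0, 114.7, 98.9, 85.3, 73.5, 63.4, 54.7, 47.1, 40.6, 35.1, 30.2, 0.0 m³/s.
ΣQ_DR = 807.3 m³/s.
With Δt = 1 h = 3600 s, V = ΣQ_DR · Δt = 807.3 × 3600 = 2.91 × 10^6 m³.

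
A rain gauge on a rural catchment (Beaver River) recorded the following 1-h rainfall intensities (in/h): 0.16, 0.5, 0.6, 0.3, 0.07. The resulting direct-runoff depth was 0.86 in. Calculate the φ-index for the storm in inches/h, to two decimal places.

φ ≈ 0.18 in/h

Only the 3 blocks with intensity above φ contribute runoff: 0.5, 0.6, 0.3 in/h.
Σ(I−φ)·Δt = d  ⇒  (0.5+0.6+0.3 − 3φ)·1 = 0.86
φ = (1.400 − 0.86/1) / 3 = 0.18 in/h.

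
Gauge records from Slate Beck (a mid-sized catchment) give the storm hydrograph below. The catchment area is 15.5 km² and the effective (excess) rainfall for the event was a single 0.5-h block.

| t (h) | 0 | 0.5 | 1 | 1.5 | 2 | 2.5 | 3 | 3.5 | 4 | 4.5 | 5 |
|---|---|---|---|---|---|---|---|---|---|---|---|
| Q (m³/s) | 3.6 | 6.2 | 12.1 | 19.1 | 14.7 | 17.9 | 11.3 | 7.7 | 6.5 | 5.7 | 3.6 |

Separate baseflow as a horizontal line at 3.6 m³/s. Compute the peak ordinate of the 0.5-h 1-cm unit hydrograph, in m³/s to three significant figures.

Direct runoff: 0.0, 2.6, 8.5, 15.5, 11.1, 14.3, 7.7, 4.1, 2.9, 2.1, 0.0 m³/s; ΣQ_DR = 68.80 m³/s, peak = 15.5 m³/s.
Runoff depth d = ΣQ_DR·Δt / A = 68.80 × 1800 / (15.5 km²) = 7.990 mm.
The 1-cm UH is the DRH scaled by (10 mm)/d, so U_p = 15.5 × 10/7.990 = 19.4 m³/s.

U_p ≈ 19.4 m³/s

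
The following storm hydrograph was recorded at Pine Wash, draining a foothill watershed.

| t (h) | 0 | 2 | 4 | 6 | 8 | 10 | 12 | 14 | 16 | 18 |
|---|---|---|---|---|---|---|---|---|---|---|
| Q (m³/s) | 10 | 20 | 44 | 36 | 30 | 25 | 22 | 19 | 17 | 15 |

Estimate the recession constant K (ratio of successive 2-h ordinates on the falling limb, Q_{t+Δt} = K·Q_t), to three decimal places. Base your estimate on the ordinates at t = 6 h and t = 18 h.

K ≈ 0.864

Using the recession-limb readings at t = 6 h and t = 18 h: Q falls from 36 to 15 m³/s over 6 intervals.
K = (Q₂/Q₁)^(1/6) = (15/36)^(1/6) = 0.864.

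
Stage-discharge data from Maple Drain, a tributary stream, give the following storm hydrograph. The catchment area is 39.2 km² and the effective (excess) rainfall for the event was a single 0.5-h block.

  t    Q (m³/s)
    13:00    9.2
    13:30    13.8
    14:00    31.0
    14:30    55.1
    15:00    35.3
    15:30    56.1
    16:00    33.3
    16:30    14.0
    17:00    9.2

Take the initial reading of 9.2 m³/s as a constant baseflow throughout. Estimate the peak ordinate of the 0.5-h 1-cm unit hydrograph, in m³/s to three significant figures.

Direct runoff: 0.0, 4.6, 21.8, 45.9, 26.1, 46.9, 24.1, 4.8, 0.0 m³/s; ΣQ_DR = 174.2 m³/s, peak = 46.9 m³/s.
Runoff depth d = ΣQ_DR·Δt / A = 174.2 × 1800 / (39.2 km²) = 7.999 mm.
The 1-cm UH is the DRH scaled by (10 mm)/d, so U_p = 46.9 × 10/7.999 = 58.6 m³/s.

U_p ≈ 58.6 m³/s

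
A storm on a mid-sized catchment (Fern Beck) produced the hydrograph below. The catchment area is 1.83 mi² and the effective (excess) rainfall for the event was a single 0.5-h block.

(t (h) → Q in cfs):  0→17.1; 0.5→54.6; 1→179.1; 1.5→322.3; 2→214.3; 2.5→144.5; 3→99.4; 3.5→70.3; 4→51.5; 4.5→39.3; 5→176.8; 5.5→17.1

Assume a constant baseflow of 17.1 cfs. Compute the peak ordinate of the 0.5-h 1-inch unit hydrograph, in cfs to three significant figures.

Direct runoff: 0.0, 37.5, 162.0, 305.2, 197.2, 127.4, 82.3, 53.2, 34.4, 22.2, 159.7, 0.0 cfs; ΣQ_DR = 1181 cfs, peak = 305.2 cfs.
Runoff depth d = ΣQ_DR·Δt / A = 1181 × 1800 / (1.83 mi²) = 0.5001 in.
The 1-inch UH is the DRH scaled by (1 in)/d, so U_p = 305.2 × 1/0.5001 = 610 cfs.

U_p ≈ 610 cfs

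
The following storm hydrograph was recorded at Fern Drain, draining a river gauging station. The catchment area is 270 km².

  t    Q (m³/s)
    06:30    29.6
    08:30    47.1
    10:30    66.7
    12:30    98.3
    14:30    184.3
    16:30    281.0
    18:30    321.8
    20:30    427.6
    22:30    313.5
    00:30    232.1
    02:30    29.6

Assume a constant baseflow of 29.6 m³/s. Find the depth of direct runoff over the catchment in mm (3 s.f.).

Direct runoff: 0.0, 17.5, 37.1, 68.7, 154.7, 251.4, 292.2, 398.0, 283.9, 202.5, 0.0 m³/s; ΣQ_DR = 1706 m³/s.
V = ΣQ_DR · Δt = 1706 × 7200 s = 1.228 × 10^7 m³.
Over A = 270 km², depth = V / A = 45.5 mm.

d ≈ 45.5 mm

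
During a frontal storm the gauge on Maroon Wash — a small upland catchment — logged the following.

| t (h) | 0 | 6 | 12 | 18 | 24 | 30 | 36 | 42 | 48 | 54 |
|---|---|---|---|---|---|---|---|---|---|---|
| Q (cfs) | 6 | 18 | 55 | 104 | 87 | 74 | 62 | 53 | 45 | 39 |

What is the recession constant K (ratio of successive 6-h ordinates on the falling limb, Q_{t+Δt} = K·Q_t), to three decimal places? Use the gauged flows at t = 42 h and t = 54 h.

K ≈ 0.858

Using the recession-limb readings at t = 42 h and t = 54 h: Q falls from 53 to 39 cfs over 2 intervals.
K = (Q₂/Q₁)^(1/2) = (39/53)^(1/2) = 0.858.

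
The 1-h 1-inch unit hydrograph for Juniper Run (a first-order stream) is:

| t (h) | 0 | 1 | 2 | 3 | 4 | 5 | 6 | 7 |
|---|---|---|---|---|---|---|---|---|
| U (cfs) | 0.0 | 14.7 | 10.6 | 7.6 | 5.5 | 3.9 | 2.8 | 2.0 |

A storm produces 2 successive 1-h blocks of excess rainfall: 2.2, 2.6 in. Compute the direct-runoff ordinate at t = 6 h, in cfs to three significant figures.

Q ≈ 16.3 cfs

By discrete convolution, Q_j = Σ (P_i / 1 in) · U_{j−i}.
At t = 6 h (j=6): Q = (2.2/1)·2.8 + (2.6/1)·3.9 = 16.3 cfs.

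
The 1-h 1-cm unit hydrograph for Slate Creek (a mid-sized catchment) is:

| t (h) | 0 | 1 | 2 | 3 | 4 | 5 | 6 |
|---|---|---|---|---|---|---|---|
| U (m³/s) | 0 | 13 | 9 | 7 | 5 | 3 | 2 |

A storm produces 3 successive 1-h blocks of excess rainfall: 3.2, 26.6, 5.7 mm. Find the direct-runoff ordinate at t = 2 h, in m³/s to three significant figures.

By discrete convolution, Q_j = Σ (P_i / 10 mm) · U_{j−i}.
At t = 2 h (j=2): Q = (3.2/10)·9 + (26.6/10)·13 + (5.7/10)·0 = 37.5 m³/s.

Q ≈ 37.5 m³/s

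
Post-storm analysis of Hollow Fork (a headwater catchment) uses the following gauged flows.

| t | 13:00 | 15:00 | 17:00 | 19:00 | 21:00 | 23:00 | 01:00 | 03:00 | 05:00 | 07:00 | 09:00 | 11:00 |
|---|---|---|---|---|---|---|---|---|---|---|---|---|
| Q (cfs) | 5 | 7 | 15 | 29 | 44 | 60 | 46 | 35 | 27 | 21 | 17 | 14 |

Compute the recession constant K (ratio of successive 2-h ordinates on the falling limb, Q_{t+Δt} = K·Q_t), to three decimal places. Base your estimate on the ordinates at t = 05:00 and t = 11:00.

Using the recession-limb readings at t = 05:00 and t = 11:00: Q falls from 27 to 14 cfs over 3 intervals.
K = (Q₂/Q₁)^(1/3) = (14/27)^(1/3) = 0.803.

K ≈ 0.803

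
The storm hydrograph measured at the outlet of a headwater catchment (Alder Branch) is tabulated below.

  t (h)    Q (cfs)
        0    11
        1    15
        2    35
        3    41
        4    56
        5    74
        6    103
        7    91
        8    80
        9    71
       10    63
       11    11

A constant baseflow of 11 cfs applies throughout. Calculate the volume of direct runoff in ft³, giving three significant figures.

V ≈ 1.87 × 10^6 ft³

Direct-runoff ordinates (Q − Q_b): 0.0, 4.0, 24.0, 30.0, 45.0, 63.0, 92.0, 80.0, 69.0, 60.0, 52.0, 0.0 cfs.
ΣQ_DR = 519.0 cfs.
With Δt = 1 h = 3600 s, V = ΣQ_DR · Δt = 519.0 × 3600 = 1.87 × 10^6 ft³.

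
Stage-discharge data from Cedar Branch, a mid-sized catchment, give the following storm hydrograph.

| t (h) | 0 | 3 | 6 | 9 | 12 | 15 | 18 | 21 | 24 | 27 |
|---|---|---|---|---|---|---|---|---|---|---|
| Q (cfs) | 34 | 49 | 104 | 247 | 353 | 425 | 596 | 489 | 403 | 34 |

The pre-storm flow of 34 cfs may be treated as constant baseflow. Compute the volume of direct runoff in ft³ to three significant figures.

V ≈ 2.59 × 10^7 ft³

Direct-runoff ordinates (Q − Q_b): 0.0, 15.0, 70.0, 213.0, 319.0, 391.0, 562.0, 455.0, 369.0, 0.0 cfs.
ΣQ_DR = 2394 cfs.
With Δt = 3 h = 10800 s, V = ΣQ_DR · Δt = 2394 × 10800 = 2.59 × 10^7 ft³.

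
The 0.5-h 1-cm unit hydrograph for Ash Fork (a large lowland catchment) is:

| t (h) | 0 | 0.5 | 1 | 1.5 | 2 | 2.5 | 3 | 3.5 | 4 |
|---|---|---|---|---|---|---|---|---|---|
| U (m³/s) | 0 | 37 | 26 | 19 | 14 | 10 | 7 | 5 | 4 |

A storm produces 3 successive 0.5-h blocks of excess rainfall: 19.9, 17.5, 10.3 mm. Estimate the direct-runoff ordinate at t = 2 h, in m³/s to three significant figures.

Q ≈ 87.9 m³/s

By discrete convolution, Q_j = Σ (P_i / 10 mm) · U_{j−i}.
At t = 2 h (j=4): Q = (19.9/10)·14 + (17.5/10)·19 + (10.3/10)·26 = 87.9 m³/s.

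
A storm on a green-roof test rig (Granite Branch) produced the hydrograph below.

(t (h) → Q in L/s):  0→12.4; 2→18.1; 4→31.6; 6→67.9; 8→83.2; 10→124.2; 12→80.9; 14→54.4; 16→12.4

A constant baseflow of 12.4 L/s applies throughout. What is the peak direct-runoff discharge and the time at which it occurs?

Subtracting baseflow gives direct-runoff ordinates: 0.0, 5.7, 19.2, 55.5, 70.8, 111.8, 68.5, 42.0, 0.0 L/s.
The maximum is 111.8 L/s, occurring at the reading for t = 10 h.

Q_p = 111.8 L/s at t = 10 h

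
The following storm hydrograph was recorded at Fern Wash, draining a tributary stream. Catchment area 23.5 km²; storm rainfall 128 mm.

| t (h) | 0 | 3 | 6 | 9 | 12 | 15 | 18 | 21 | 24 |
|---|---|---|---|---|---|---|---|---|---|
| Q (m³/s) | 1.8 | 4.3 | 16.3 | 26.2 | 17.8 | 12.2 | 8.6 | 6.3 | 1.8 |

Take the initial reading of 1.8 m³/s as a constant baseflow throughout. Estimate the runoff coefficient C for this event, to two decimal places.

C ≈ 0.28

ΣQ_DR = 79.10 m³/s; V = ΣQ_DR·Δt = 8.543 × 10^5 m³.
Runoff depth d = V / A = 36.35 mm.
C = d / P = 36.35 / 128 = 0.28.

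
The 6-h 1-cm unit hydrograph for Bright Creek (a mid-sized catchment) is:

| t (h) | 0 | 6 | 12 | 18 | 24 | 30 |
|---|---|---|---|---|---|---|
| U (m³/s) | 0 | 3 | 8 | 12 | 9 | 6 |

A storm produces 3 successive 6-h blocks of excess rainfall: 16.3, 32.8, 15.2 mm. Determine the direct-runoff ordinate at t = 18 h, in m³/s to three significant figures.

Q ≈ 50.4 m³/s

By discrete convolution, Q_j = Σ (P_i / 10 mm) · U_{j−i}.
At t = 18 h (j=3): Q = (16.3/10)·12 + (32.8/10)·8 + (15.2/10)·3 = 50.4 m³/s.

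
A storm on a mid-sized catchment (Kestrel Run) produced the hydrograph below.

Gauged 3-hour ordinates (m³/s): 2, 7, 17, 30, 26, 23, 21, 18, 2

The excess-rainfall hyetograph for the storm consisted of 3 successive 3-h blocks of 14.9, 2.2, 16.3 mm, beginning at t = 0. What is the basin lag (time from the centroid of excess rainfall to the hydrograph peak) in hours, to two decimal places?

t_L ≈ 4.37 h

Centroid of excess rainfall: t_c = Σ P_i·t̄_i / ΣP_i = 4.6257 h (block centres at 1.5, 4.5, 7.5 h).
Hydrograph peak occurs at t = 9 h, so basin lag t_L = 9 − 4.6257 = 4.37 h.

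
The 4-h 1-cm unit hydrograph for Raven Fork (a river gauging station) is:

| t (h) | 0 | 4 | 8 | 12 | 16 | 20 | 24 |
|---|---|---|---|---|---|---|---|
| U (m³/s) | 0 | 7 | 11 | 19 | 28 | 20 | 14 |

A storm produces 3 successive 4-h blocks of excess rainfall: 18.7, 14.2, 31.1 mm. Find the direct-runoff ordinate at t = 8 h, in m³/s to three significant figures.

Q ≈ 30.5 m³/s

By discrete convolution, Q_j = Σ (P_i / 10 mm) · U_{j−i}.
At t = 8 h (j=2): Q = (18.7/10)·11 + (14.2/10)·7 + (31.1/10)·0 = 30.5 m³/s.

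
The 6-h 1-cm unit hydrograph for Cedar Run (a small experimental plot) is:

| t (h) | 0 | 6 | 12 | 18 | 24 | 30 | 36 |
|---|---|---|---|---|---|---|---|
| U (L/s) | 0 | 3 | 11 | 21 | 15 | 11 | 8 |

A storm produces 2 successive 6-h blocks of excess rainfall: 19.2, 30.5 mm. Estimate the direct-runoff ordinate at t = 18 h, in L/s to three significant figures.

By discrete convolution, Q_j = Σ (P_i / 10 mm) · U_{j−i}.
At t = 18 h (j=3): Q = (19.2/10)·21 + (30.5/10)·11 = 73.9 L/s.

Q ≈ 73.9 L/s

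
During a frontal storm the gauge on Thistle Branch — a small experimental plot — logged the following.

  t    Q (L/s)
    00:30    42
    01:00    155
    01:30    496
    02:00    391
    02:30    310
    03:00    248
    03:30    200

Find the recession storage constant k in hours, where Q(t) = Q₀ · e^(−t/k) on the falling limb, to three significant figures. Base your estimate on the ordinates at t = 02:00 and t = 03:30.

k ≈ 2.24 h

On the falling limb, Q drops from 391 to 200 L/s between t = 02:00 and t = 03:30 (Δt = 1.5 h).
k = −Δt / ln(Q₂/Q₁) = −1.5 / ln(200/391) = 2.24 h.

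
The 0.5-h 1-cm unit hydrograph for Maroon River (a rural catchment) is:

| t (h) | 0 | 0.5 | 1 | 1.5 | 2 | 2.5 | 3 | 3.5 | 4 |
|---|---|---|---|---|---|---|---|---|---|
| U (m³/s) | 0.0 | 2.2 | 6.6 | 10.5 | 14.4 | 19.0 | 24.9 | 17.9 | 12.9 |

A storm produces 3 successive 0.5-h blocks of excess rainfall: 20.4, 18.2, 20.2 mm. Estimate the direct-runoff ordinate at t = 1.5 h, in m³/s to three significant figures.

By discrete convolution, Q_j = Σ (P_i / 10 mm) · U_{j−i}.
At t = 1.5 h (j=3): Q = (20.4/10)·10.5 + (18.2/10)·6.6 + (20.2/10)·2.2 = 37.9 m³/s.

Q ≈ 37.9 m³/s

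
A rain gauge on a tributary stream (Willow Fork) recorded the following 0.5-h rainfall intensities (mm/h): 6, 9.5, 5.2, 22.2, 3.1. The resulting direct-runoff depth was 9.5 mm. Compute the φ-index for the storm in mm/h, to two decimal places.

Only the 2 blocks with intensity above φ contribute runoff: 9.5, 22.2 mm/h.
Σ(I−φ)·Δt = d  ⇒  (9.5+22.2 − 2φ)·0.5 = 9.5
φ = (31.70 − 9.5/0.5) / 2 = 6.35 mm/h.

φ ≈ 6.35 mm/h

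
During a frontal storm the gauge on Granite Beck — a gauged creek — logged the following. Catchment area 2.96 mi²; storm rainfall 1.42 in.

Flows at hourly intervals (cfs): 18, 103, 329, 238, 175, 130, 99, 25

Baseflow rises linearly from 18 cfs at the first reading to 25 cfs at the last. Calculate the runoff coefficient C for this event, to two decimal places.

ΣQ_DR = 945.0 cfs; V = ΣQ_DR·Δt = 3.402 × 10^6 ft³.
Runoff depth d = V / A = 0.4947 in.
C = d / P = 0.4947 / 1.42 = 0.35.

C ≈ 0.35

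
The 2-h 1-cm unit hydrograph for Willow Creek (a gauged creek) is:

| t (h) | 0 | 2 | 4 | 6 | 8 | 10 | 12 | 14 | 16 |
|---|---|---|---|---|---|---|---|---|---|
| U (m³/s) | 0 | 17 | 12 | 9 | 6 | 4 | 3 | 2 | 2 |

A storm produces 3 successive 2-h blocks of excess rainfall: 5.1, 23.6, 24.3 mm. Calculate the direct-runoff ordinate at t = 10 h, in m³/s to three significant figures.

Q ≈ 38.1 m³/s

By discrete convolution, Q_j = Σ (P_i / 10 mm) · U_{j−i}.
At t = 10 h (j=5): Q = (5.1/10)·4 + (23.6/10)·6 + (24.3/10)·9 = 38.1 m³/s.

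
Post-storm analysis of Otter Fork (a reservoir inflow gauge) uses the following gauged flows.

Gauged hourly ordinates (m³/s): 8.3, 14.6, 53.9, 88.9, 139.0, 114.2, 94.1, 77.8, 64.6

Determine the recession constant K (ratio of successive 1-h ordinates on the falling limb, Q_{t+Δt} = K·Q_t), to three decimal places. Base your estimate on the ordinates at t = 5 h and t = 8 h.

K ≈ 0.827

Using the recession-limb readings at t = 5 h and t = 8 h: Q falls from 114.2 to 64.6 m³/s over 3 intervals.
K = (Q₂/Q₁)^(1/3) = (64.6/114.2)^(1/3) = 0.827.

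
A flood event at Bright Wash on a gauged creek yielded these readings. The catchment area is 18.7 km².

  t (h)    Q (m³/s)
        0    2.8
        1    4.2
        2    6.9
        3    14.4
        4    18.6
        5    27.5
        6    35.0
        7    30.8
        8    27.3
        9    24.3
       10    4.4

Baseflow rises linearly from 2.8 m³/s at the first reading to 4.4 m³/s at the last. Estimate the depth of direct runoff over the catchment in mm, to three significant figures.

Direct runoff: 0.00, 1.24, 3.78, 11.12, 15.16, 23.90, 31.24, 26.88, 23.22, 20.06, 0.00 m³/s; ΣQ_DR = 156.6 m³/s.
V = ΣQ_DR · Δt = 156.6 × 3600 s = 5.638 × 10^5 m³.
Over A = 18.7 km², depth = V / A = 30.1 mm.

d ≈ 30.1 mm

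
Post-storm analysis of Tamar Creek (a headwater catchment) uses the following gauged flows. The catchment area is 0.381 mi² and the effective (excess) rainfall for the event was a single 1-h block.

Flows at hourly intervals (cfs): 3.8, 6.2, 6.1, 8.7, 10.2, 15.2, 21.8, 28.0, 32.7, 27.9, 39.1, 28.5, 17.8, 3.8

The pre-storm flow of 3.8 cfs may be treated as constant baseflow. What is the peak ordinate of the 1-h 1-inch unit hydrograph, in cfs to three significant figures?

U_p ≈ 44.1 cfs

Direct runoff: 0.0, 2.4, 2.3, 4.9, 6.4, 11.4, 18.0, 24.2, 28.9, 24.1, 35.3, 24.7, 14.0, 0.0 cfs; ΣQ_DR = 196.6 cfs, peak = 35.3 cfs.
Runoff depth d = ΣQ_DR·Δt / A = 196.6 × 3600 / (0.381 mi²) = 0.7996 in.
The 1-inch UH is the DRH scaled by (1 in)/d, so U_p = 35.3 × 1/0.7996 = 44.1 cfs.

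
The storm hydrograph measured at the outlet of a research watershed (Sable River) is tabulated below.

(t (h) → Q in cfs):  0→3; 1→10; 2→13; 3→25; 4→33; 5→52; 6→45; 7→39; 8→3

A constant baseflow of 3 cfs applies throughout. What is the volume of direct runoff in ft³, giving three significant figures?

Direct-runoff ordinates (Q − Q_b): 0.0, 7.0, 10.0, 22.0, 30.0, 49.0, 42.0, 36.0, 0.0 cfs.
ΣQ_DR = 196.0 cfs.
With Δt = 1 h = 3600 s, V = ΣQ_DR · Δt = 196.0 × 3600 = 7.06 × 10^5 ft³.

V ≈ 7.06 × 10^5 ft³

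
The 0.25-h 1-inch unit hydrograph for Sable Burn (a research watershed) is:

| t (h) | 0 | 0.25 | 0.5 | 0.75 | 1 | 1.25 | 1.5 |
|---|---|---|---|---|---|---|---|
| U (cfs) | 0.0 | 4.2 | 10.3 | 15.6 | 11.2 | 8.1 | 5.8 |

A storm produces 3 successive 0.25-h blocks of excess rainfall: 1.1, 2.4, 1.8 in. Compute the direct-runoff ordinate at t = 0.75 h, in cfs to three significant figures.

By discrete convolution, Q_j = Σ (P_i / 1 in) · U_{j−i}.
At t = 0.75 h (j=3): Q = (1.1/1)·15.6 + (2.4/1)·10.3 + (1.8/1)·4.2 = 49.4 cfs.

Q ≈ 49.4 cfs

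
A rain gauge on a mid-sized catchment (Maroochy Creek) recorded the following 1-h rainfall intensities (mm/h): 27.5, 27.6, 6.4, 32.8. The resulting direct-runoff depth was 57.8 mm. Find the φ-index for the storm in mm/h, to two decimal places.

Only the 3 blocks with intensity above φ contribute runoff: 27.5, 27.6, 32.8 mm/h.
Σ(I−φ)·Δt = d  ⇒  (27.5+27.6+32.8 − 3φ)·1 = 57.8
φ = (87.90 − 57.8/1) / 3 = 10.03 mm/h.

φ ≈ 10.03 mm/h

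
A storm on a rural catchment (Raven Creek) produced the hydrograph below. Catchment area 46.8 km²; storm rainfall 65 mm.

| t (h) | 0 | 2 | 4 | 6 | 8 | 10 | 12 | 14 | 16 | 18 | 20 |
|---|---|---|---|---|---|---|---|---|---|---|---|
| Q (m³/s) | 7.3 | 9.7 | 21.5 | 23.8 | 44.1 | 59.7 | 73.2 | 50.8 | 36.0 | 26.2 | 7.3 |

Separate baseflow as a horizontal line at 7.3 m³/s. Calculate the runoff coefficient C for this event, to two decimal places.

ΣQ_DR = 279.3 m³/s; V = ΣQ_DR·Δt = 2.011 × 10^6 m³.
Runoff depth d = V / A = 42.97 mm.
C = d / P = 42.97 / 65 = 0.66.

C ≈ 0.66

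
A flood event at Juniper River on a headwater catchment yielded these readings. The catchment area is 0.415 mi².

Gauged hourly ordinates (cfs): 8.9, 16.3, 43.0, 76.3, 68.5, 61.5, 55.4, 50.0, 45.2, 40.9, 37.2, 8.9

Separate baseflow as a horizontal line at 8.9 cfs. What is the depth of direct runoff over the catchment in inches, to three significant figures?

Direct runoff: 0.0, 7.4, 34.1, 67.4, 59.6, 52.6, 46.5, 41.1, 36.3, 32.0, 28.3, 0.0 cfs; ΣQ_DR = 405.3 cfs.
V = ΣQ_DR · Δt = 405.3 × 3600 s = 1.459 × 10^6 ft³.
Over A = 0.415 mi², depth = V / A = 1.51 in.

d ≈ 1.51 in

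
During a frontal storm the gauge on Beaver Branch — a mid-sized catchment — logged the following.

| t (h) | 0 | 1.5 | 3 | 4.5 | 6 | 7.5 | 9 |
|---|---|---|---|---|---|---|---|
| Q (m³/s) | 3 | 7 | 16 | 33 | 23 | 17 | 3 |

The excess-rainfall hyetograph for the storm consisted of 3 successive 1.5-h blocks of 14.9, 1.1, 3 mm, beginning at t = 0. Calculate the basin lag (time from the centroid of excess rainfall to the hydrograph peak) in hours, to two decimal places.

Centroid of excess rainfall: t_c = Σ P_i·t̄_i / ΣP_i = 1.3105 h (block centres at 0.75, 2.25, 3.75 h).
Hydrograph peak occurs at t = 4.5 h, so basin lag t_L = 4.5 − 1.3105 = 3.19 h.

t_L ≈ 3.19 h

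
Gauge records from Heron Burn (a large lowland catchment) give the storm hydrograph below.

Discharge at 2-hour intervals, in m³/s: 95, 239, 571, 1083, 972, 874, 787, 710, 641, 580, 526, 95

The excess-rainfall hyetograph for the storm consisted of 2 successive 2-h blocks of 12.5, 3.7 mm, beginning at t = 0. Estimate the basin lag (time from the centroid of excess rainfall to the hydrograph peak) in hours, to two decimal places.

t_L ≈ 4.54 h

Centroid of excess rainfall: t_c = Σ P_i·t̄_i / ΣP_i = 1.4568 h (block centres at 1, 3 h).
Hydrograph peak occurs at t = 6 h, so basin lag t_L = 6 − 1.4568 = 4.54 h.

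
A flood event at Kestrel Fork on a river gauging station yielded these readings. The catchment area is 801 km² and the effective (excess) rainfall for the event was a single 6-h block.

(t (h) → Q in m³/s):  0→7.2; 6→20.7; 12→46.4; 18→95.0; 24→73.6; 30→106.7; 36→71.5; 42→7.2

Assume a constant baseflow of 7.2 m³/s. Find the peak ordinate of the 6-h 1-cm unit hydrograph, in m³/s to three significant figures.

Direct runoff: 0.0, 13.5, 39.2, 87.8, 66.4, 99.5, 64.3, 0.0 m³/s; ΣQ_DR = 370.7 m³/s, peak = 99.5 m³/s.
Runoff depth d = ΣQ_DR·Δt / A = 370.7 × 21600 / (801 km²) = 9.996 mm.
The 1-cm UH is the DRH scaled by (10 mm)/d, so U_p = 99.5 × 10/9.996 = 99.5 m³/s.

U_p ≈ 99.5 m³/s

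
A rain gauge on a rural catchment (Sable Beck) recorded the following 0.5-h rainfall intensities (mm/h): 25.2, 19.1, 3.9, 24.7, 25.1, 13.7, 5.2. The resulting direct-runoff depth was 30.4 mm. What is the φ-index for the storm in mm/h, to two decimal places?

Only the 5 blocks with intensity above φ contribute runoff: 25.2, 19.1, 24.7, 25.1, 13.7 mm/h.
Σ(I−φ)·Δt = d  ⇒  (25.2+19.1+24.7+25.1+13.7 − 5φ)·0.5 = 30.4
φ = (107.8 − 30.4/0.5) / 5 = 9.40 mm/h.

φ ≈ 9.40 mm/h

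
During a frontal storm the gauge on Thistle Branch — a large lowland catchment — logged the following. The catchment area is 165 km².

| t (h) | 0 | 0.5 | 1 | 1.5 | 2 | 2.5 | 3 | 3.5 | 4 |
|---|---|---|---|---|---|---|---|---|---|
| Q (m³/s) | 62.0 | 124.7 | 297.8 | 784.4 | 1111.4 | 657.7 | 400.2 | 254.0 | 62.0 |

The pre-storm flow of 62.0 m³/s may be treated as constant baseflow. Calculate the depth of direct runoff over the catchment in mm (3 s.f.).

Direct runoff: 0.0, 62.7, 235.8, 722.4, 1049.4, 595.7, 338.2, 192.0, 0.0 m³/s; ΣQ_DR = 3196 m³/s.
V = ΣQ_DR · Δt = 3196 × 1800 s = 5.753 × 10^6 m³.
Over A = 165 km², depth = V / A = 34.9 mm.

d ≈ 34.9 mm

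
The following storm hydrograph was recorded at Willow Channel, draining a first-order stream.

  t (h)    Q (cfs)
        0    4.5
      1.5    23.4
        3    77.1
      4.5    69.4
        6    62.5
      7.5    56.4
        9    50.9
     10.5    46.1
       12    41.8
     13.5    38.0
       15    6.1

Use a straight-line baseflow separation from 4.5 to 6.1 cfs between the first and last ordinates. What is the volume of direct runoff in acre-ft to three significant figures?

V ≈ 51.8 acre-ft

Direct-runoff ordinates (Q − Q_b): 0.00, 18.74, 72.28, 64.42, 57.36, 51.10, 45.44, 40.48, 36.02, 32.06, 0.00 cfs.
ΣQ_DR = 417.9 cfs.
With Δt = 1.5 h = 5400 s, V = ΣQ_DR · Δt = 417.9 × 5400 = 2.26 × 10^6 ft³ = 51.8 acre-ft.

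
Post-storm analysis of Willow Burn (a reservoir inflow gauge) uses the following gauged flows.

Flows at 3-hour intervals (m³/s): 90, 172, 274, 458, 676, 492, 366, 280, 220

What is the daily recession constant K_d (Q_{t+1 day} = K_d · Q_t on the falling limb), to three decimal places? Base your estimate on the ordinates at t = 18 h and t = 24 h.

K_d ≈ 0.131

Between t = 18 h and t = 24 h the flow falls from 366 to 220 m³/s over 2×3 h = 6 h.
Per-interval ratio K = (220/366)^(1/2) = 0.7753; K_d = K^(24/3) = 0.131.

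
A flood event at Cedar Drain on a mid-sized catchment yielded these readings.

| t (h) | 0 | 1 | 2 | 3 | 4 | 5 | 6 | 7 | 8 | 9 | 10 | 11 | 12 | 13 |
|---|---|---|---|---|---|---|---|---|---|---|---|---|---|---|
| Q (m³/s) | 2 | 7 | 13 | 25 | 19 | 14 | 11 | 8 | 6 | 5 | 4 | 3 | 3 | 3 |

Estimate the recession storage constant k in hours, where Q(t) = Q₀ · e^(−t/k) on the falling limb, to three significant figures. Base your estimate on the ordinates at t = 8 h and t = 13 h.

On the falling limb, Q drops from 6 to 3 m³/s between t = 8 h and t = 13 h (Δt = 5 h).
k = −Δt / ln(Q₂/Q₁) = −5 / ln(3/6) = 7.21 h.

k ≈ 7.21 h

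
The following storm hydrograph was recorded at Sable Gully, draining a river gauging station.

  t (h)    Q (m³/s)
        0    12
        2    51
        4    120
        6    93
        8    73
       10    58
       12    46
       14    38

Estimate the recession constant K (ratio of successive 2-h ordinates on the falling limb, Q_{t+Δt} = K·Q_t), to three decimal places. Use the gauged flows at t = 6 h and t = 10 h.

K ≈ 0.790

Using the recession-limb readings at t = 6 h and t = 10 h: Q falls from 93 to 58 m³/s over 2 intervals.
K = (Q₂/Q₁)^(1/2) = (58/93)^(1/2) = 0.790.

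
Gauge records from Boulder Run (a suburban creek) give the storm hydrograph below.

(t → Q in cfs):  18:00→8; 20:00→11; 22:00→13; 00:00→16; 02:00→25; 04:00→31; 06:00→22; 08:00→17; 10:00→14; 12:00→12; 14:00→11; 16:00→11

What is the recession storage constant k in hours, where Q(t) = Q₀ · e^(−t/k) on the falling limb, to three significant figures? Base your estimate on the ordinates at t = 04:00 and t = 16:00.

On the falling limb, Q drops from 31 to 11 cfs between t = 04:00 and t = 16:00 (Δt = 12 h).
k = −Δt / ln(Q₂/Q₁) = −12 / ln(11/31) = 11.6 h.

k ≈ 11.6 h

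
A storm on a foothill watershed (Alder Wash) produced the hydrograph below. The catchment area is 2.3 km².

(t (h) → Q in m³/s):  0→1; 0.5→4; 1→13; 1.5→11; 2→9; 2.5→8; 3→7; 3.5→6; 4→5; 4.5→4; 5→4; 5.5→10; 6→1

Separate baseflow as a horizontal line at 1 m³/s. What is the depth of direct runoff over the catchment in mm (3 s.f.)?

Direct runoff: 0.0, 3.0, 12.0, 10.0, 8.0, 7.0, 6.0, 5.0, 4.0, 3.0, 3.0, 9.0, 0.0 m³/s; ΣQ_DR = 70.00 m³/s.
V = ΣQ_DR · Δt = 70.00 × 1800 s = 1.260 × 10^5 m³.
Over A = 2.3 km², depth = V / A = 54.8 mm.

d ≈ 54.8 mm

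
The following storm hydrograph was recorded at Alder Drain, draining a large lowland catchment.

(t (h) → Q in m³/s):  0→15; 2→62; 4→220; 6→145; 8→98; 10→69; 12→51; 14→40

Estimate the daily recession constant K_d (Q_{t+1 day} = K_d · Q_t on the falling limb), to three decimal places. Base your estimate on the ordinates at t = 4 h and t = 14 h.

Between t = 4 h and t = 14 h the flow falls from 220 to 40 m³/s over 5×2 h = 10 h.
Per-interval ratio K = (40/220)^(1/5) = 0.7111; K_d = K^(24/2) = 0.017.

K_d ≈ 0.017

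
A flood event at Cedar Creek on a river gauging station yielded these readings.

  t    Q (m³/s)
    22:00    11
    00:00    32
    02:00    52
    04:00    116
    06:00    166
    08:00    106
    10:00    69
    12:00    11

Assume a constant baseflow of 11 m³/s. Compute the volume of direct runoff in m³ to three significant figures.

Direct-runoff ordinates (Q − Q_b): 0.0, 21.0, 41.0, 105.0, 155.0, 95.0, 58.0, 0.0 m³/s.
ΣQ_DR = 475.0 m³/s.
With Δt = 2 h = 7200 s, V = ΣQ_DR · Δt = 475.0 × 7200 = 3.42 × 10^6 m³.

V ≈ 3.42 × 10^6 m³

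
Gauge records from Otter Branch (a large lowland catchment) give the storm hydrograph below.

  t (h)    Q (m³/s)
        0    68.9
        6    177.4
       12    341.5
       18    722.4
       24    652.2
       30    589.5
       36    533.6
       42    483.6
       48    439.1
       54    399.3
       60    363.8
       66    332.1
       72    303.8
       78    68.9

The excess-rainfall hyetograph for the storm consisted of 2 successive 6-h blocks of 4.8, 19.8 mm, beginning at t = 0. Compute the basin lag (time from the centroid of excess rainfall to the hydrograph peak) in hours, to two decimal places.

t_L ≈ 10.17 h

Centroid of excess rainfall: t_c = Σ P_i·t̄_i / ΣP_i = 7.8293 h (block centres at 3, 9 h).
Hydrograph peak occurs at t = 18 h, so basin lag t_L = 18 − 7.8293 = 10.17 h.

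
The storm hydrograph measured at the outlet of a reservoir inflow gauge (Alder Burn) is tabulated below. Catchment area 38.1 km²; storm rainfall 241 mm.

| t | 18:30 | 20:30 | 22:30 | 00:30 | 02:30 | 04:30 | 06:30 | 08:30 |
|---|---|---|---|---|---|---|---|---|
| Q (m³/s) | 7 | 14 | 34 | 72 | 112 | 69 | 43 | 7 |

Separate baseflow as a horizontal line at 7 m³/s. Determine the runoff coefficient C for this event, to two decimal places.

C ≈ 0.24

ΣQ_DR = 302.0 m³/s; V = ΣQ_DR·Δt = 2.174 × 10^6 m³.
Runoff depth d = V / A = 57.07 mm.
C = d / P = 57.07 / 241 = 0.24.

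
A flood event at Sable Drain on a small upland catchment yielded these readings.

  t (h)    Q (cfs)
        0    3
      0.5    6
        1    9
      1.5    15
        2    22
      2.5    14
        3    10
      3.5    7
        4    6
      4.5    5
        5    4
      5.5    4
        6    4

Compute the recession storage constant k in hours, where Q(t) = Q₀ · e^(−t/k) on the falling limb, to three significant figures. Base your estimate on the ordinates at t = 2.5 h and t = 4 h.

On the falling limb, Q drops from 14 to 6 cfs between t = 2.5 h and t = 4 h (Δt = 1.5 h).
k = −Δt / ln(Q₂/Q₁) = −1.5 / ln(6/14) = 1.77 h.

k ≈ 1.77 h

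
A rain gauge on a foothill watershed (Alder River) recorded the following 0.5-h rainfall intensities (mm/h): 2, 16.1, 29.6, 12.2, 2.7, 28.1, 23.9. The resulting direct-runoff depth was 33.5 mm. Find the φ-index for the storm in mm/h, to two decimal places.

Only the 5 blocks with intensity above φ contribute runoff: 16.1, 29.6, 12.2, 28.1, 23.9 mm/h.
Σ(I−φ)·Δt = d  ⇒  (16.1+29.6+12.2+28.1+23.9 − 5φ)·0.5 = 33.5
φ = (109.9 − 33.5/0.5) / 5 = 8.58 mm/h.

φ ≈ 8.58 mm/h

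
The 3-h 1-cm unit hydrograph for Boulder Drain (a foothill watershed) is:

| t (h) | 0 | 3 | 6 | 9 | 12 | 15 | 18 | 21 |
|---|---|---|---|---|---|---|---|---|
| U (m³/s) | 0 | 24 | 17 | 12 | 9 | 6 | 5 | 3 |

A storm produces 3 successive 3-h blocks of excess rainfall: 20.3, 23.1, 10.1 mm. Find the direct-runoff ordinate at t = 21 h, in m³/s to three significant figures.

Q ≈ 23.7 m³/s

By discrete convolution, Q_j = Σ (P_i / 10 mm) · U_{j−i}.
At t = 21 h (j=7): Q = (20.3/10)·3 + (23.1/10)·5 + (10.1/10)·6 = 23.7 m³/s.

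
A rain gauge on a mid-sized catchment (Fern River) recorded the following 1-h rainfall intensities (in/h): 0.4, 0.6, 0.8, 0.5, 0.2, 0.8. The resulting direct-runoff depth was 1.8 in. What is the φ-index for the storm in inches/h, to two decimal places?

Only the 5 blocks with intensity above φ contribute runoff: 0.4, 0.6, 0.8, 0.5, 0.8 in/h.
Σ(I−φ)·Δt = d  ⇒  (0.4+0.6+0.8+0.5+0.8 − 5φ)·1 = 1.8
φ = (3.100 − 1.8/1) / 5 = 0.26 in/h.

φ ≈ 0.26 in/h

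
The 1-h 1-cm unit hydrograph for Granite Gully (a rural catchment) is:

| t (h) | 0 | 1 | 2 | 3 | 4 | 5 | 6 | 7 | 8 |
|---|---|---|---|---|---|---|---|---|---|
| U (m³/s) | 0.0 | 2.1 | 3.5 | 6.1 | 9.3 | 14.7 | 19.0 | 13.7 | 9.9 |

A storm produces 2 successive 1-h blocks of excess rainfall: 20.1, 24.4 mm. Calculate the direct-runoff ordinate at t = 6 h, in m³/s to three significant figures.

Q ≈ 74.1 m³/s

By discrete convolution, Q_j = Σ (P_i / 10 mm) · U_{j−i}.
At t = 6 h (j=6): Q = (20.1/10)·19.0 + (24.4/10)·14.7 = 74.1 m³/s.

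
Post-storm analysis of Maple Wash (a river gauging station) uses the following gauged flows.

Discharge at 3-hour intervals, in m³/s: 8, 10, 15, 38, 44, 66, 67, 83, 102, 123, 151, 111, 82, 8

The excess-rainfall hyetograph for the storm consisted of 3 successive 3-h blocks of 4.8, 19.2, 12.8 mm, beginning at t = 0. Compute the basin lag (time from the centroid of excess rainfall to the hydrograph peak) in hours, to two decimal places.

Centroid of excess rainfall: t_c = Σ P_i·t̄_i / ΣP_i = 5.1522 h (block centres at 1.5, 4.5, 7.5 h).
Hydrograph peak occurs at t = 30 h, so basin lag t_L = 30 − 5.1522 = 24.85 h.

t_L ≈ 24.85 h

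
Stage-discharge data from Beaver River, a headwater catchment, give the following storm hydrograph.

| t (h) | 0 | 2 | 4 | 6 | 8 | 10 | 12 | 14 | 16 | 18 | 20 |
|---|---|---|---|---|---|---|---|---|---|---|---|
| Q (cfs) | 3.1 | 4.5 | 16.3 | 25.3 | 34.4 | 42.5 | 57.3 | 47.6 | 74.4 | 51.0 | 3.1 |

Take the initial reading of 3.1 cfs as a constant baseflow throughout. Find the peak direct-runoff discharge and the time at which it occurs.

Subtracting baseflow gives direct-runoff ordinates: 0.0, 1.4, 13.2, 22.2, 31.3, 39.4, 54.2, 44.5, 71.3, 47.9, 0.0 cfs.
The maximum is 71.3 cfs, occurring at the reading for t = 16 h.

Q_p = 71.3 cfs at t = 16 h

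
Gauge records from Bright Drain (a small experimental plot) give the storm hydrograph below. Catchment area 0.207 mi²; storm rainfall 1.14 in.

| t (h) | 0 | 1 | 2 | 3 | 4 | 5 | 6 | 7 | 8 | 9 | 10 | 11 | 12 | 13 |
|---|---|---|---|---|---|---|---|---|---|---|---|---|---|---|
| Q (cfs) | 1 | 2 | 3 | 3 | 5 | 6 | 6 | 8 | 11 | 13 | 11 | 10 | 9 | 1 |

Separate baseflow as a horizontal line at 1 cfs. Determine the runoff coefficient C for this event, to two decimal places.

ΣQ_DR = 75.00 cfs; V = ΣQ_DR·Δt = 2.700 × 10^5 ft³.
Runoff depth d = V / A = 0.5614 in.
C = d / P = 0.5614 / 1.14 = 0.49.

C ≈ 0.49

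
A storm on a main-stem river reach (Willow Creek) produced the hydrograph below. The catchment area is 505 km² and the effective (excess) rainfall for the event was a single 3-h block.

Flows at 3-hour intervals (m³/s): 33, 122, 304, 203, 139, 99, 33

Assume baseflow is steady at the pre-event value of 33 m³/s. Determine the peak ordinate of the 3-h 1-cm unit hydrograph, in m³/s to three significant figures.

U_p ≈ 181 m³/s

Direct runoff: 0.0, 89.0, 271.0, 170.0, 106.0, 66.0, 0.0 m³/s; ΣQ_DR = 702.0 m³/s, peak = 271.0 m³/s.
Runoff depth d = ΣQ_DR·Δt / A = 702.0 × 10800 / (505 km²) = 15.01 mm.
The 1-cm UH is the DRH scaled by (10 mm)/d, so U_p = 271.0 × 10/15.01 = 181 m³/s.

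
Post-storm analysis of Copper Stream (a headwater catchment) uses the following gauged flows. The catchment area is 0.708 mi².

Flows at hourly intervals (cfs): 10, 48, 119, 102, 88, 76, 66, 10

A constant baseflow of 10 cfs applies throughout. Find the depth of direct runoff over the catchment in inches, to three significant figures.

Direct runoff: 0.0, 38.0, 109.0, 92.0, 78.0, 66.0, 56.0, 0.0 cfs; ΣQ_DR = 439.0 cfs.
V = ΣQ_DR · Δt = 439.0 × 3600 s = 1.580 × 10^6 ft³.
Over A = 0.708 mi², depth = V / A = 0.961 in.

d ≈ 0.961 in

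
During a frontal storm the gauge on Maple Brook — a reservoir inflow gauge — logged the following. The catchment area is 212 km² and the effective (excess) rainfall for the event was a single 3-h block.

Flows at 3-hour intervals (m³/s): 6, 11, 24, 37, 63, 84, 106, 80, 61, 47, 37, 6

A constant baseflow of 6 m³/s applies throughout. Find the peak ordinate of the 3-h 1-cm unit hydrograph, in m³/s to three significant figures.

Direct runoff: 0.0, 5.0, 18.0, 31.0, 57.0, 78.0, 100.0, 74.0, 55.0, 41.0, 31.0, 0.0 m³/s; ΣQ_DR = 490.0 m³/s, peak = 100.0 m³/s.
Runoff depth d = ΣQ_DR·Δt / A = 490.0 × 10800 / (212 km²) = 24.96 mm.
The 1-cm UH is the DRH scaled by (10 mm)/d, so U_p = 100.0 × 10/24.96 = 40.1 m³/s.

U_p ≈ 40.1 m³/s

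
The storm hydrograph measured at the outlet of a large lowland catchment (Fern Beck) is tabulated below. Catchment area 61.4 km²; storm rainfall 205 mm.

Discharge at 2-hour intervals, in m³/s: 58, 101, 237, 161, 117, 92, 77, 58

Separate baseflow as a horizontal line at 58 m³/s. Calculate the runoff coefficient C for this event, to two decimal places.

ΣQ_DR = 437.0 m³/s; V = ΣQ_DR·Δt = 3.146 × 10^6 m³.
Runoff depth d = V / A = 51.24 mm.
C = d / P = 51.24 / 205 = 0.25.

C ≈ 0.25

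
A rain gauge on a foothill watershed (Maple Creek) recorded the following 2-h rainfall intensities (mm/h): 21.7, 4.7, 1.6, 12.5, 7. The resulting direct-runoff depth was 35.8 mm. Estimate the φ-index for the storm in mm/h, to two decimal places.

φ ≈ 8.15 mm/h

Only the 2 blocks with intensity above φ contribute runoff: 21.7, 12.5 mm/h.
Σ(I−φ)·Δt = d  ⇒  (21.7+12.5 − 2φ)·2 = 35.8
φ = (34.20 − 35.8/2) / 2 = 8.15 mm/h.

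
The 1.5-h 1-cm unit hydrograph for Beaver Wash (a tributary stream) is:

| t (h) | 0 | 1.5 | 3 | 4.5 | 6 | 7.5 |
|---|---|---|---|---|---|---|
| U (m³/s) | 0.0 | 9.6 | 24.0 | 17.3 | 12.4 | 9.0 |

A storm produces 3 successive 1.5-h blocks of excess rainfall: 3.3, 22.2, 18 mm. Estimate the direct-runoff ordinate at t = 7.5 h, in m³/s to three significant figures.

Q ≈ 61.6 m³/s

By discrete convolution, Q_j = Σ (P_i / 10 mm) · U_{j−i}.
At t = 7.5 h (j=5): Q = (3.3/10)·9.0 + (22.2/10)·12.4 + (18/10)·17.3 = 61.6 m³/s.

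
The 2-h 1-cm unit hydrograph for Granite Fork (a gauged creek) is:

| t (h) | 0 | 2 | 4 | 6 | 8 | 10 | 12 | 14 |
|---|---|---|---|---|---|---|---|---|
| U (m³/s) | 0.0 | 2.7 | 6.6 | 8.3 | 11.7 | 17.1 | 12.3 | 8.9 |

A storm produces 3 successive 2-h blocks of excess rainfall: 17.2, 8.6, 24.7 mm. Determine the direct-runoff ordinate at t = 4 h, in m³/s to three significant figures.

By discrete convolution, Q_j = Σ (P_i / 10 mm) · U_{j−i}.
At t = 4 h (j=2): Q = (17.2/10)·6.6 + (8.6/10)·2.7 + (24.7/10)·0.0 = 13.7 m³/s.

Q ≈ 13.7 m³/s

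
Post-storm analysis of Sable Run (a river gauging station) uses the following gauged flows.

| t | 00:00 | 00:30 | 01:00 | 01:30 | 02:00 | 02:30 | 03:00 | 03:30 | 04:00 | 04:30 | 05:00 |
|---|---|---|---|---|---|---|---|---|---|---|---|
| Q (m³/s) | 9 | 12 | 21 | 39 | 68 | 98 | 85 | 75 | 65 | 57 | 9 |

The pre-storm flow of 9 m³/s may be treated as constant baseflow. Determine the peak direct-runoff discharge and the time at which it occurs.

Q_p = 89.0 m³/s at t = 02:30

Subtracting baseflow gives direct-runoff ordinates: 0.0, 3.0, 12.0, 30.0, 59.0, 89.0, 76.0, 66.0, 56.0, 48.0, 0.0 m³/s.
The maximum is 89.0 m³/s, occurring at the reading for t = 02:30.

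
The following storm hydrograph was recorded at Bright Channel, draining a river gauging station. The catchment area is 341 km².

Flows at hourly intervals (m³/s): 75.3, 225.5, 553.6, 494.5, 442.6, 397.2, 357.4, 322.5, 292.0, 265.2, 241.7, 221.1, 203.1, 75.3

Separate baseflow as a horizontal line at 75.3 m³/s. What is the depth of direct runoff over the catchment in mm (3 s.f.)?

Direct runoff: 0.0, 150.2, 478.3, 419.2, 367.3, 321.9, 282.1, 247.2, 216.7, 189.9, 166.4, 145.8, 127.8, 0.0 m³/s; ΣQ_DR = 3113 m³/s.
V = ΣQ_DR · Δt = 3113 × 3600 s = 1.121 × 10^7 m³.
Over A = 341 km², depth = V / A = 32.9 mm.

d ≈ 32.9 mm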